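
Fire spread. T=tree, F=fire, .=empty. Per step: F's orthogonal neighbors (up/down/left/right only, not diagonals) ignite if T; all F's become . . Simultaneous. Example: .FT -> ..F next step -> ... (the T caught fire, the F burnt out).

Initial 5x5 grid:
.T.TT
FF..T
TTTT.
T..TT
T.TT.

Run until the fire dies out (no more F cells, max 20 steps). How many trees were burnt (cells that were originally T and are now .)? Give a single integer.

Step 1: +3 fires, +2 burnt (F count now 3)
Step 2: +2 fires, +3 burnt (F count now 2)
Step 3: +2 fires, +2 burnt (F count now 2)
Step 4: +1 fires, +2 burnt (F count now 1)
Step 5: +2 fires, +1 burnt (F count now 2)
Step 6: +1 fires, +2 burnt (F count now 1)
Step 7: +0 fires, +1 burnt (F count now 0)
Fire out after step 7
Initially T: 14, now '.': 22
Total burnt (originally-T cells now '.'): 11

Answer: 11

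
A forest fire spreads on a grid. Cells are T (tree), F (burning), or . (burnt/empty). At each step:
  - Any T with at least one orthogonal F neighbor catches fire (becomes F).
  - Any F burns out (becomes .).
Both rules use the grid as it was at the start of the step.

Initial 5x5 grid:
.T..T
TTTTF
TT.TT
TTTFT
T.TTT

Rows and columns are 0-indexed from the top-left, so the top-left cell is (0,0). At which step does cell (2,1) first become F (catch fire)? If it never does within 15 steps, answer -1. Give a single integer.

Step 1: cell (2,1)='T' (+7 fires, +2 burnt)
Step 2: cell (2,1)='T' (+4 fires, +7 burnt)
Step 3: cell (2,1)='F' (+3 fires, +4 burnt)
  -> target ignites at step 3
Step 4: cell (2,1)='.' (+4 fires, +3 burnt)
Step 5: cell (2,1)='.' (+0 fires, +4 burnt)
  fire out at step 5

3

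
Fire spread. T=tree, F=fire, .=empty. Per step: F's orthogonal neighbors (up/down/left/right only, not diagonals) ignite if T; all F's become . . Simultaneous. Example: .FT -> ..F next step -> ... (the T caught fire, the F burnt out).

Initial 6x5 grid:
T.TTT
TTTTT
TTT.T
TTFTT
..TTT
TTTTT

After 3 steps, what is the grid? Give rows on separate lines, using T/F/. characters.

Step 1: 4 trees catch fire, 1 burn out
  T.TTT
  TTTTT
  TTF.T
  TF.FT
  ..FTT
  TTTTT
Step 2: 6 trees catch fire, 4 burn out
  T.TTT
  TTFTT
  TF..T
  F...F
  ...FT
  TTFTT
Step 3: 8 trees catch fire, 6 burn out
  T.FTT
  TF.FT
  F...F
  .....
  ....F
  TF.FT

T.FTT
TF.FT
F...F
.....
....F
TF.FT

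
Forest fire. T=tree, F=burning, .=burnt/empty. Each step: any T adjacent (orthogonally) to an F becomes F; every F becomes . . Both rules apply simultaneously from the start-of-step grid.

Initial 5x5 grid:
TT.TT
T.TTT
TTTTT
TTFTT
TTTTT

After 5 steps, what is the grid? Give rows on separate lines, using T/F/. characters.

Step 1: 4 trees catch fire, 1 burn out
  TT.TT
  T.TTT
  TTFTT
  TF.FT
  TTFTT
Step 2: 7 trees catch fire, 4 burn out
  TT.TT
  T.FTT
  TF.FT
  F...F
  TF.FT
Step 3: 5 trees catch fire, 7 burn out
  TT.TT
  T..FT
  F...F
  .....
  F...F
Step 4: 3 trees catch fire, 5 burn out
  TT.FT
  F...F
  .....
  .....
  .....
Step 5: 2 trees catch fire, 3 burn out
  FT..F
  .....
  .....
  .....
  .....

FT..F
.....
.....
.....
.....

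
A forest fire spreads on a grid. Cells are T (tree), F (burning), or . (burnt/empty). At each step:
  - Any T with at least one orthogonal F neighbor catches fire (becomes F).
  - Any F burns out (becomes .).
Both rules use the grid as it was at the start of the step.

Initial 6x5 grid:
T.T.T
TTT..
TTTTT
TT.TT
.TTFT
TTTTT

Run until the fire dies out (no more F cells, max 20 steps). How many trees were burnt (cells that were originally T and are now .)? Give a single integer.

Answer: 22

Derivation:
Step 1: +4 fires, +1 burnt (F count now 4)
Step 2: +5 fires, +4 burnt (F count now 5)
Step 3: +4 fires, +5 burnt (F count now 4)
Step 4: +4 fires, +4 burnt (F count now 4)
Step 5: +3 fires, +4 burnt (F count now 3)
Step 6: +1 fires, +3 burnt (F count now 1)
Step 7: +1 fires, +1 burnt (F count now 1)
Step 8: +0 fires, +1 burnt (F count now 0)
Fire out after step 8
Initially T: 23, now '.': 29
Total burnt (originally-T cells now '.'): 22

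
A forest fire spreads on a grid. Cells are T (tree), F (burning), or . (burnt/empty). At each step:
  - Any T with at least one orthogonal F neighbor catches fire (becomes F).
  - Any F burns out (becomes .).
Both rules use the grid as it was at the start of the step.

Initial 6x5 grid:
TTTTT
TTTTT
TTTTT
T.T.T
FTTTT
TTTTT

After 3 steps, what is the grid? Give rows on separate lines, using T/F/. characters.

Step 1: 3 trees catch fire, 1 burn out
  TTTTT
  TTTTT
  TTTTT
  F.T.T
  .FTTT
  FTTTT
Step 2: 3 trees catch fire, 3 burn out
  TTTTT
  TTTTT
  FTTTT
  ..T.T
  ..FTT
  .FTTT
Step 3: 5 trees catch fire, 3 burn out
  TTTTT
  FTTTT
  .FTTT
  ..F.T
  ...FT
  ..FTT

TTTTT
FTTTT
.FTTT
..F.T
...FT
..FTT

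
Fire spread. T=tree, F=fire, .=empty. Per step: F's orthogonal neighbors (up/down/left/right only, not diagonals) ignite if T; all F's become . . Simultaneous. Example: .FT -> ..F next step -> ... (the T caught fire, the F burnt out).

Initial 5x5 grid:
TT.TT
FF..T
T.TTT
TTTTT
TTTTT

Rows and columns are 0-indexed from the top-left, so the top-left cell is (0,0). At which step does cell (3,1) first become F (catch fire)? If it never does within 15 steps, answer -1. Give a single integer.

Step 1: cell (3,1)='T' (+3 fires, +2 burnt)
Step 2: cell (3,1)='T' (+1 fires, +3 burnt)
Step 3: cell (3,1)='F' (+2 fires, +1 burnt)
  -> target ignites at step 3
Step 4: cell (3,1)='.' (+2 fires, +2 burnt)
Step 5: cell (3,1)='.' (+3 fires, +2 burnt)
Step 6: cell (3,1)='.' (+3 fires, +3 burnt)
Step 7: cell (3,1)='.' (+2 fires, +3 burnt)
Step 8: cell (3,1)='.' (+1 fires, +2 burnt)
Step 9: cell (3,1)='.' (+1 fires, +1 burnt)
Step 10: cell (3,1)='.' (+1 fires, +1 burnt)
Step 11: cell (3,1)='.' (+0 fires, +1 burnt)
  fire out at step 11

3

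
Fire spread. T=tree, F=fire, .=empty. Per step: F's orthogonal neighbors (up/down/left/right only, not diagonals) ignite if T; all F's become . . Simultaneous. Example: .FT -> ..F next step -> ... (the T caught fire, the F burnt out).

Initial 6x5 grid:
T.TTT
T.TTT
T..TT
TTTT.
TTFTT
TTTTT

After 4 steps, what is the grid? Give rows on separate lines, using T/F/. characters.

Step 1: 4 trees catch fire, 1 burn out
  T.TTT
  T.TTT
  T..TT
  TTFT.
  TF.FT
  TTFTT
Step 2: 6 trees catch fire, 4 burn out
  T.TTT
  T.TTT
  T..TT
  TF.F.
  F...F
  TF.FT
Step 3: 4 trees catch fire, 6 burn out
  T.TTT
  T.TTT
  T..FT
  F....
  .....
  F...F
Step 4: 3 trees catch fire, 4 burn out
  T.TTT
  T.TFT
  F...F
  .....
  .....
  .....

T.TTT
T.TFT
F...F
.....
.....
.....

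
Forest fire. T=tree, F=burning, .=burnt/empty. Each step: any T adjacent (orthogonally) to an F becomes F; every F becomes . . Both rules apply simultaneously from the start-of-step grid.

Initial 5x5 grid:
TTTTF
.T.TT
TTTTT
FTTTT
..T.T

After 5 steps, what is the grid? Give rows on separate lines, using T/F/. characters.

Step 1: 4 trees catch fire, 2 burn out
  TTTF.
  .T.TF
  FTTTT
  .FTTT
  ..T.T
Step 2: 5 trees catch fire, 4 burn out
  TTF..
  .T.F.
  .FTTF
  ..FTT
  ..T.T
Step 3: 7 trees catch fire, 5 burn out
  TF...
  .F...
  ..FF.
  ...FF
  ..F.T
Step 4: 2 trees catch fire, 7 burn out
  F....
  .....
  .....
  .....
  ....F
Step 5: 0 trees catch fire, 2 burn out
  .....
  .....
  .....
  .....
  .....

.....
.....
.....
.....
.....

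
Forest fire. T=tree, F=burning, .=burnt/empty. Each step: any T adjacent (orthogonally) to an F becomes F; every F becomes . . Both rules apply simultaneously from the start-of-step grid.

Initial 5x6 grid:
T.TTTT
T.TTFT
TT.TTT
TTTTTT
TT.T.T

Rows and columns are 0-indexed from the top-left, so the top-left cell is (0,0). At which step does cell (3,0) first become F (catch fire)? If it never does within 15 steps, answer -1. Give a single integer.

Step 1: cell (3,0)='T' (+4 fires, +1 burnt)
Step 2: cell (3,0)='T' (+6 fires, +4 burnt)
Step 3: cell (3,0)='T' (+3 fires, +6 burnt)
Step 4: cell (3,0)='T' (+3 fires, +3 burnt)
Step 5: cell (3,0)='T' (+1 fires, +3 burnt)
Step 6: cell (3,0)='F' (+3 fires, +1 burnt)
  -> target ignites at step 6
Step 7: cell (3,0)='.' (+2 fires, +3 burnt)
Step 8: cell (3,0)='.' (+1 fires, +2 burnt)
Step 9: cell (3,0)='.' (+1 fires, +1 burnt)
Step 10: cell (3,0)='.' (+0 fires, +1 burnt)
  fire out at step 10

6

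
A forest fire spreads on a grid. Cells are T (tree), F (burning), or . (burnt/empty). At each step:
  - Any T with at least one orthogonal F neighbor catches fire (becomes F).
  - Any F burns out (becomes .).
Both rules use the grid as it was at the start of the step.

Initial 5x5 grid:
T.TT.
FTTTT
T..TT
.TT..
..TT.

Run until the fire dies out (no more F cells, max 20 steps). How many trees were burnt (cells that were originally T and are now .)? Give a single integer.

Answer: 10

Derivation:
Step 1: +3 fires, +1 burnt (F count now 3)
Step 2: +1 fires, +3 burnt (F count now 1)
Step 3: +2 fires, +1 burnt (F count now 2)
Step 4: +3 fires, +2 burnt (F count now 3)
Step 5: +1 fires, +3 burnt (F count now 1)
Step 6: +0 fires, +1 burnt (F count now 0)
Fire out after step 6
Initially T: 14, now '.': 21
Total burnt (originally-T cells now '.'): 10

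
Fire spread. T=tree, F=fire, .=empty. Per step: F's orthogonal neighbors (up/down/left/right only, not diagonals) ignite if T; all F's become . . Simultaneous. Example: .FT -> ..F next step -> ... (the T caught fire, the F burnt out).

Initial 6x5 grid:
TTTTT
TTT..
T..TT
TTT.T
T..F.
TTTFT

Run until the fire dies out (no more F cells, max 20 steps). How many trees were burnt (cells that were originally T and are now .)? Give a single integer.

Answer: 17

Derivation:
Step 1: +2 fires, +2 burnt (F count now 2)
Step 2: +1 fires, +2 burnt (F count now 1)
Step 3: +1 fires, +1 burnt (F count now 1)
Step 4: +1 fires, +1 burnt (F count now 1)
Step 5: +1 fires, +1 burnt (F count now 1)
Step 6: +2 fires, +1 burnt (F count now 2)
Step 7: +2 fires, +2 burnt (F count now 2)
Step 8: +2 fires, +2 burnt (F count now 2)
Step 9: +2 fires, +2 burnt (F count now 2)
Step 10: +1 fires, +2 burnt (F count now 1)
Step 11: +1 fires, +1 burnt (F count now 1)
Step 12: +1 fires, +1 burnt (F count now 1)
Step 13: +0 fires, +1 burnt (F count now 0)
Fire out after step 13
Initially T: 20, now '.': 27
Total burnt (originally-T cells now '.'): 17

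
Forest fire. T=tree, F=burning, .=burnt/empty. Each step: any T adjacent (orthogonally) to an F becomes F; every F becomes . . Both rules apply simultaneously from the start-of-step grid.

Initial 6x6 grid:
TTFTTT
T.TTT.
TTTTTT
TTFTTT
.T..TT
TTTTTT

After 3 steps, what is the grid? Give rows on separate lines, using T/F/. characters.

Step 1: 6 trees catch fire, 2 burn out
  TF.FTT
  T.FTT.
  TTFTTT
  TF.FTT
  .T..TT
  TTTTTT
Step 2: 8 trees catch fire, 6 burn out
  F...FT
  T..FT.
  TF.FTT
  F...FT
  .F..TT
  TTTTTT
Step 3: 8 trees catch fire, 8 burn out
  .....F
  F...F.
  F...FT
  .....F
  ....FT
  TFTTTT

.....F
F...F.
F...FT
.....F
....FT
TFTTTT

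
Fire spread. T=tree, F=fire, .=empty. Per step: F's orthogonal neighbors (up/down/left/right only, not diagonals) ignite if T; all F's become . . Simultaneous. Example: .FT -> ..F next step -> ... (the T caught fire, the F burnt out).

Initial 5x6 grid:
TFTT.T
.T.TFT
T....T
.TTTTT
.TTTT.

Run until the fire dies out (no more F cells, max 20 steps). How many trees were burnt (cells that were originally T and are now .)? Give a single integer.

Answer: 17

Derivation:
Step 1: +5 fires, +2 burnt (F count now 5)
Step 2: +3 fires, +5 burnt (F count now 3)
Step 3: +1 fires, +3 burnt (F count now 1)
Step 4: +1 fires, +1 burnt (F count now 1)
Step 5: +2 fires, +1 burnt (F count now 2)
Step 6: +2 fires, +2 burnt (F count now 2)
Step 7: +2 fires, +2 burnt (F count now 2)
Step 8: +1 fires, +2 burnt (F count now 1)
Step 9: +0 fires, +1 burnt (F count now 0)
Fire out after step 9
Initially T: 18, now '.': 29
Total burnt (originally-T cells now '.'): 17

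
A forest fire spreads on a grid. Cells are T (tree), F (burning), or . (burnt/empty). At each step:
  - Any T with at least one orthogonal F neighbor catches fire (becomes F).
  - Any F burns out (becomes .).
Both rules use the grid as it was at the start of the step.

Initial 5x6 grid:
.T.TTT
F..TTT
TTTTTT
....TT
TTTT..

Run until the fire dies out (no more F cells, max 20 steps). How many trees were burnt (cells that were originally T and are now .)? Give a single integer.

Answer: 14

Derivation:
Step 1: +1 fires, +1 burnt (F count now 1)
Step 2: +1 fires, +1 burnt (F count now 1)
Step 3: +1 fires, +1 burnt (F count now 1)
Step 4: +1 fires, +1 burnt (F count now 1)
Step 5: +2 fires, +1 burnt (F count now 2)
Step 6: +4 fires, +2 burnt (F count now 4)
Step 7: +3 fires, +4 burnt (F count now 3)
Step 8: +1 fires, +3 burnt (F count now 1)
Step 9: +0 fires, +1 burnt (F count now 0)
Fire out after step 9
Initially T: 19, now '.': 25
Total burnt (originally-T cells now '.'): 14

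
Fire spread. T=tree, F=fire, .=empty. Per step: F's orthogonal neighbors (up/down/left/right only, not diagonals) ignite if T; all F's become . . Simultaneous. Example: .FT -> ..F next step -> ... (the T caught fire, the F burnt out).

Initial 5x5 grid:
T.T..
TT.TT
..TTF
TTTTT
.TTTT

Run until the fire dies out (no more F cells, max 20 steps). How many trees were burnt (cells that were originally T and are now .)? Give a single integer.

Step 1: +3 fires, +1 burnt (F count now 3)
Step 2: +4 fires, +3 burnt (F count now 4)
Step 3: +2 fires, +4 burnt (F count now 2)
Step 4: +2 fires, +2 burnt (F count now 2)
Step 5: +2 fires, +2 burnt (F count now 2)
Step 6: +0 fires, +2 burnt (F count now 0)
Fire out after step 6
Initially T: 17, now '.': 21
Total burnt (originally-T cells now '.'): 13

Answer: 13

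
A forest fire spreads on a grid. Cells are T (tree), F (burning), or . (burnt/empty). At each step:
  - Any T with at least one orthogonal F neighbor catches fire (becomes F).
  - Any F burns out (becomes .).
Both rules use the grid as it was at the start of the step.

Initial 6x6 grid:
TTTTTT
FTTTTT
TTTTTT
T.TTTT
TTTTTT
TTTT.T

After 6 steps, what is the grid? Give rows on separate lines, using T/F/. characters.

Step 1: 3 trees catch fire, 1 burn out
  FTTTTT
  .FTTTT
  FTTTTT
  T.TTTT
  TTTTTT
  TTTT.T
Step 2: 4 trees catch fire, 3 burn out
  .FTTTT
  ..FTTT
  .FTTTT
  F.TTTT
  TTTTTT
  TTTT.T
Step 3: 4 trees catch fire, 4 burn out
  ..FTTT
  ...FTT
  ..FTTT
  ..TTTT
  FTTTTT
  TTTT.T
Step 4: 6 trees catch fire, 4 burn out
  ...FTT
  ....FT
  ...FTT
  ..FTTT
  .FTTTT
  FTTT.T
Step 5: 6 trees catch fire, 6 burn out
  ....FT
  .....F
  ....FT
  ...FTT
  ..FTTT
  .FTT.T
Step 6: 5 trees catch fire, 6 burn out
  .....F
  ......
  .....F
  ....FT
  ...FTT
  ..FT.T

.....F
......
.....F
....FT
...FTT
..FT.T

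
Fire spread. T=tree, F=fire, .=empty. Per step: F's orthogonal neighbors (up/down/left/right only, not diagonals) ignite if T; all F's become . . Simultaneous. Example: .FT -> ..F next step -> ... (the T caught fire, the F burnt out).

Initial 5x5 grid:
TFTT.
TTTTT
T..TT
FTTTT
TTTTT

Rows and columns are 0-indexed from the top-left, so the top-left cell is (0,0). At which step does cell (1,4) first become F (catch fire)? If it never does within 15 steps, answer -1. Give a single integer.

Step 1: cell (1,4)='T' (+6 fires, +2 burnt)
Step 2: cell (1,4)='T' (+5 fires, +6 burnt)
Step 3: cell (1,4)='T' (+3 fires, +5 burnt)
Step 4: cell (1,4)='F' (+4 fires, +3 burnt)
  -> target ignites at step 4
Step 5: cell (1,4)='.' (+2 fires, +4 burnt)
Step 6: cell (1,4)='.' (+0 fires, +2 burnt)
  fire out at step 6

4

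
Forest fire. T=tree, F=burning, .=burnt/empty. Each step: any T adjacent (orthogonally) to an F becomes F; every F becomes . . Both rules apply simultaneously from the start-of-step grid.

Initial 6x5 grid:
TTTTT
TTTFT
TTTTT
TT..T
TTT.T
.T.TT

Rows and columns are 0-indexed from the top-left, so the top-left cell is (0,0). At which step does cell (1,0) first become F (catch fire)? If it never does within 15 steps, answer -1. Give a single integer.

Step 1: cell (1,0)='T' (+4 fires, +1 burnt)
Step 2: cell (1,0)='T' (+5 fires, +4 burnt)
Step 3: cell (1,0)='F' (+4 fires, +5 burnt)
  -> target ignites at step 3
Step 4: cell (1,0)='.' (+4 fires, +4 burnt)
Step 5: cell (1,0)='.' (+3 fires, +4 burnt)
Step 6: cell (1,0)='.' (+4 fires, +3 burnt)
Step 7: cell (1,0)='.' (+0 fires, +4 burnt)
  fire out at step 7

3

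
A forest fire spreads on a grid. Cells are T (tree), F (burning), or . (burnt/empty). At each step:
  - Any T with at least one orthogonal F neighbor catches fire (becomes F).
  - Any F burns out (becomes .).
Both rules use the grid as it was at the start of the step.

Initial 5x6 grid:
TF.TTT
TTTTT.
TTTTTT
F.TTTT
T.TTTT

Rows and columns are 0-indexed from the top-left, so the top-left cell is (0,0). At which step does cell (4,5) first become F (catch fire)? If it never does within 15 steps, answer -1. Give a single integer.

Step 1: cell (4,5)='T' (+4 fires, +2 burnt)
Step 2: cell (4,5)='T' (+3 fires, +4 burnt)
Step 3: cell (4,5)='T' (+2 fires, +3 burnt)
Step 4: cell (4,5)='T' (+4 fires, +2 burnt)
Step 5: cell (4,5)='T' (+4 fires, +4 burnt)
Step 6: cell (4,5)='T' (+4 fires, +4 burnt)
Step 7: cell (4,5)='T' (+2 fires, +4 burnt)
Step 8: cell (4,5)='F' (+1 fires, +2 burnt)
  -> target ignites at step 8
Step 9: cell (4,5)='.' (+0 fires, +1 burnt)
  fire out at step 9

8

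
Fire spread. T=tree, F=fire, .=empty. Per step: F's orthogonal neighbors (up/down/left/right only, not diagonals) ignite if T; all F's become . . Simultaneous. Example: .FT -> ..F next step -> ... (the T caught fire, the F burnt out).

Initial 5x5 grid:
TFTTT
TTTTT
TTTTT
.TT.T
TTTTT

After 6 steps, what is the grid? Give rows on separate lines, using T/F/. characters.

Step 1: 3 trees catch fire, 1 burn out
  F.FTT
  TFTTT
  TTTTT
  .TT.T
  TTTTT
Step 2: 4 trees catch fire, 3 burn out
  ...FT
  F.FTT
  TFTTT
  .TT.T
  TTTTT
Step 3: 5 trees catch fire, 4 burn out
  ....F
  ...FT
  F.FTT
  .FT.T
  TTTTT
Step 4: 4 trees catch fire, 5 burn out
  .....
  ....F
  ...FT
  ..F.T
  TFTTT
Step 5: 3 trees catch fire, 4 burn out
  .....
  .....
  ....F
  ....T
  F.FTT
Step 6: 2 trees catch fire, 3 burn out
  .....
  .....
  .....
  ....F
  ...FT

.....
.....
.....
....F
...FT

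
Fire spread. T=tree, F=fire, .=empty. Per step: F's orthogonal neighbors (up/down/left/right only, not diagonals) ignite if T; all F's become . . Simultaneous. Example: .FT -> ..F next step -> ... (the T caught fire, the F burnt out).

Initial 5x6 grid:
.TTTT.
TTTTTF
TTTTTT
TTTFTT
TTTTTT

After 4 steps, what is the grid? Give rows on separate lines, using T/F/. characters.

Step 1: 6 trees catch fire, 2 burn out
  .TTTT.
  TTTTF.
  TTTFTF
  TTF.FT
  TTTFTT
Step 2: 8 trees catch fire, 6 burn out
  .TTTF.
  TTTF..
  TTF.F.
  TF...F
  TTF.FT
Step 3: 6 trees catch fire, 8 burn out
  .TTF..
  TTF...
  TF....
  F.....
  TF...F
Step 4: 4 trees catch fire, 6 burn out
  .TF...
  TF....
  F.....
  ......
  F.....

.TF...
TF....
F.....
......
F.....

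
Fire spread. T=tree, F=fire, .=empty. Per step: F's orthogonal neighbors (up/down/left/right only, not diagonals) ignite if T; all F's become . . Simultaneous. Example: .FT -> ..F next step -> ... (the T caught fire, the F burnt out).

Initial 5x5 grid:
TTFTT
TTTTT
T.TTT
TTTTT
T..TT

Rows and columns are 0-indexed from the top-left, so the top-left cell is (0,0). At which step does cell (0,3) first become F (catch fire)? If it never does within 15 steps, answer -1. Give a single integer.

Step 1: cell (0,3)='F' (+3 fires, +1 burnt)
  -> target ignites at step 1
Step 2: cell (0,3)='.' (+5 fires, +3 burnt)
Step 3: cell (0,3)='.' (+4 fires, +5 burnt)
Step 4: cell (0,3)='.' (+4 fires, +4 burnt)
Step 5: cell (0,3)='.' (+3 fires, +4 burnt)
Step 6: cell (0,3)='.' (+2 fires, +3 burnt)
Step 7: cell (0,3)='.' (+0 fires, +2 burnt)
  fire out at step 7

1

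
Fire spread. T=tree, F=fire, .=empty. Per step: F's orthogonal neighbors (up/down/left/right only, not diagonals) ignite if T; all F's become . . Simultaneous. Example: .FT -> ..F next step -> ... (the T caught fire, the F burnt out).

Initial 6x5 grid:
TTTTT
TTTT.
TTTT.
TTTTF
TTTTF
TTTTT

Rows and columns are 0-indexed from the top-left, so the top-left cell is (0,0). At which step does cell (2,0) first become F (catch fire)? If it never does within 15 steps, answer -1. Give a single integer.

Step 1: cell (2,0)='T' (+3 fires, +2 burnt)
Step 2: cell (2,0)='T' (+4 fires, +3 burnt)
Step 3: cell (2,0)='T' (+5 fires, +4 burnt)
Step 4: cell (2,0)='T' (+6 fires, +5 burnt)
Step 5: cell (2,0)='F' (+5 fires, +6 burnt)
  -> target ignites at step 5
Step 6: cell (2,0)='.' (+2 fires, +5 burnt)
Step 7: cell (2,0)='.' (+1 fires, +2 burnt)
Step 8: cell (2,0)='.' (+0 fires, +1 burnt)
  fire out at step 8

5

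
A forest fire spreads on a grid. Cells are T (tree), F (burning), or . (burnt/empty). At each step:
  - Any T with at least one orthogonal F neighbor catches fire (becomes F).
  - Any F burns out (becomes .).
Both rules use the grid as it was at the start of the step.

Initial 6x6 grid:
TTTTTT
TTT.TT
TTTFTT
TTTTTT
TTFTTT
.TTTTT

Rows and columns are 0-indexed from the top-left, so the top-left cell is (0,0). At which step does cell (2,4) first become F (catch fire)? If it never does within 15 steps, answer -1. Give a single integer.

Step 1: cell (2,4)='F' (+7 fires, +2 burnt)
  -> target ignites at step 1
Step 2: cell (2,4)='.' (+10 fires, +7 burnt)
Step 3: cell (2,4)='.' (+9 fires, +10 burnt)
Step 4: cell (2,4)='.' (+5 fires, +9 burnt)
Step 5: cell (2,4)='.' (+1 fires, +5 burnt)
Step 6: cell (2,4)='.' (+0 fires, +1 burnt)
  fire out at step 6

1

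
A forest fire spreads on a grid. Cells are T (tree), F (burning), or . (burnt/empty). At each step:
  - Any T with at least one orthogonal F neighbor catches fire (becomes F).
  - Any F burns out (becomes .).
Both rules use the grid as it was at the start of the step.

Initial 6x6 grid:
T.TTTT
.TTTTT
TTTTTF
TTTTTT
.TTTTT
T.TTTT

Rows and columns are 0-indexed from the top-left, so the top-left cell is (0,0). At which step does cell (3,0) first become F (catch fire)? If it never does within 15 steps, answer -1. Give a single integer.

Step 1: cell (3,0)='T' (+3 fires, +1 burnt)
Step 2: cell (3,0)='T' (+5 fires, +3 burnt)
Step 3: cell (3,0)='T' (+6 fires, +5 burnt)
Step 4: cell (3,0)='T' (+6 fires, +6 burnt)
Step 5: cell (3,0)='T' (+6 fires, +6 burnt)
Step 6: cell (3,0)='F' (+3 fires, +6 burnt)
  -> target ignites at step 6
Step 7: cell (3,0)='.' (+0 fires, +3 burnt)
  fire out at step 7

6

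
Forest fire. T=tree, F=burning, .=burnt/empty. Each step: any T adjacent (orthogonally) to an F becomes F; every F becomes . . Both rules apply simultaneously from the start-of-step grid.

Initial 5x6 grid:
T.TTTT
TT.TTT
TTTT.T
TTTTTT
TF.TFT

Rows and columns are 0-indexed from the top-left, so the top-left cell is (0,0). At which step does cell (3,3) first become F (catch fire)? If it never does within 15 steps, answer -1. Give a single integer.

Step 1: cell (3,3)='T' (+5 fires, +2 burnt)
Step 2: cell (3,3)='F' (+5 fires, +5 burnt)
  -> target ignites at step 2
Step 3: cell (3,3)='.' (+5 fires, +5 burnt)
Step 4: cell (3,3)='.' (+3 fires, +5 burnt)
Step 5: cell (3,3)='.' (+4 fires, +3 burnt)
Step 6: cell (3,3)='.' (+2 fires, +4 burnt)
Step 7: cell (3,3)='.' (+0 fires, +2 burnt)
  fire out at step 7

2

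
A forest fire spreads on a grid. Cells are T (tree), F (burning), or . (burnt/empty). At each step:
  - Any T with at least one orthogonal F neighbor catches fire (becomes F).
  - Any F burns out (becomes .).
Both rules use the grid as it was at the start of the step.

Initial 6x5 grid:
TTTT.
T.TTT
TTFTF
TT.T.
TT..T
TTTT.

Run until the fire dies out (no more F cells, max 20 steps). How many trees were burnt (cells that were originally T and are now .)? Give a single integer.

Step 1: +4 fires, +2 burnt (F count now 4)
Step 2: +5 fires, +4 burnt (F count now 5)
Step 3: +5 fires, +5 burnt (F count now 5)
Step 4: +3 fires, +5 burnt (F count now 3)
Step 5: +2 fires, +3 burnt (F count now 2)
Step 6: +1 fires, +2 burnt (F count now 1)
Step 7: +0 fires, +1 burnt (F count now 0)
Fire out after step 7
Initially T: 21, now '.': 29
Total burnt (originally-T cells now '.'): 20

Answer: 20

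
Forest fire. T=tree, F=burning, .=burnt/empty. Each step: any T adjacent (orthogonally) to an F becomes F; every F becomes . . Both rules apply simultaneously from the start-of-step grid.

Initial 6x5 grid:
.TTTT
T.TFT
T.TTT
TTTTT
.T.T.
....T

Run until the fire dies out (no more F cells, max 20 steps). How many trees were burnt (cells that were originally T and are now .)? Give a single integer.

Step 1: +4 fires, +1 burnt (F count now 4)
Step 2: +5 fires, +4 burnt (F count now 5)
Step 3: +4 fires, +5 burnt (F count now 4)
Step 4: +1 fires, +4 burnt (F count now 1)
Step 5: +2 fires, +1 burnt (F count now 2)
Step 6: +1 fires, +2 burnt (F count now 1)
Step 7: +1 fires, +1 burnt (F count now 1)
Step 8: +0 fires, +1 burnt (F count now 0)
Fire out after step 8
Initially T: 19, now '.': 29
Total burnt (originally-T cells now '.'): 18

Answer: 18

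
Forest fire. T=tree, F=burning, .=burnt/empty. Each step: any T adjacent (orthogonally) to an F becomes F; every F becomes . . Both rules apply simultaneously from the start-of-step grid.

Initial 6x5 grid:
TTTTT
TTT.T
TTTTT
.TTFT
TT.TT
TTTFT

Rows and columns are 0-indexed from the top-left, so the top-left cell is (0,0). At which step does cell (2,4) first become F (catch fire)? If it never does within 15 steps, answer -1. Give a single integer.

Step 1: cell (2,4)='T' (+6 fires, +2 burnt)
Step 2: cell (2,4)='F' (+5 fires, +6 burnt)
  -> target ignites at step 2
Step 3: cell (2,4)='.' (+5 fires, +5 burnt)
Step 4: cell (2,4)='.' (+5 fires, +5 burnt)
Step 5: cell (2,4)='.' (+3 fires, +5 burnt)
Step 6: cell (2,4)='.' (+1 fires, +3 burnt)
Step 7: cell (2,4)='.' (+0 fires, +1 burnt)
  fire out at step 7

2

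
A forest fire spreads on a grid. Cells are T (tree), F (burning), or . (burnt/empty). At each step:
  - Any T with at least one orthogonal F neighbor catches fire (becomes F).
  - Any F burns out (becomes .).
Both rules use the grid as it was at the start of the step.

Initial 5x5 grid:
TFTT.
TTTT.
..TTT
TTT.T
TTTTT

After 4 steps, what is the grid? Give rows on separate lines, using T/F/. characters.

Step 1: 3 trees catch fire, 1 burn out
  F.FT.
  TFTT.
  ..TTT
  TTT.T
  TTTTT
Step 2: 3 trees catch fire, 3 burn out
  ...F.
  F.FT.
  ..TTT
  TTT.T
  TTTTT
Step 3: 2 trees catch fire, 3 burn out
  .....
  ...F.
  ..FTT
  TTT.T
  TTTTT
Step 4: 2 trees catch fire, 2 burn out
  .....
  .....
  ...FT
  TTF.T
  TTTTT

.....
.....
...FT
TTF.T
TTTTT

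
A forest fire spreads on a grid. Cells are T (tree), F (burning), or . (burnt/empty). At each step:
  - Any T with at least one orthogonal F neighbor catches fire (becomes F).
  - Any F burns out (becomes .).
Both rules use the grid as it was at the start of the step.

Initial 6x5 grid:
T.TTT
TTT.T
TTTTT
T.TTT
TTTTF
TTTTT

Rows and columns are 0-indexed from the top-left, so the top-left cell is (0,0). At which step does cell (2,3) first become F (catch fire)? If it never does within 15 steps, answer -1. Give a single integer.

Step 1: cell (2,3)='T' (+3 fires, +1 burnt)
Step 2: cell (2,3)='T' (+4 fires, +3 burnt)
Step 3: cell (2,3)='F' (+5 fires, +4 burnt)
  -> target ignites at step 3
Step 4: cell (2,3)='.' (+4 fires, +5 burnt)
Step 5: cell (2,3)='.' (+5 fires, +4 burnt)
Step 6: cell (2,3)='.' (+3 fires, +5 burnt)
Step 7: cell (2,3)='.' (+1 fires, +3 burnt)
Step 8: cell (2,3)='.' (+1 fires, +1 burnt)
Step 9: cell (2,3)='.' (+0 fires, +1 burnt)
  fire out at step 9

3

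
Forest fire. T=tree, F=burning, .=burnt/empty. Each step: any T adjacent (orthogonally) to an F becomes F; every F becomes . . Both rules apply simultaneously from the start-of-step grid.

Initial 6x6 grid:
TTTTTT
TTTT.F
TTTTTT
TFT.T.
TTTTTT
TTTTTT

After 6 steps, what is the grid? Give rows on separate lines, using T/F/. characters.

Step 1: 6 trees catch fire, 2 burn out
  TTTTTF
  TTTT..
  TFTTTF
  F.F.T.
  TFTTTT
  TTTTTT
Step 2: 8 trees catch fire, 6 burn out
  TTTTF.
  TFTT..
  F.FTF.
  ....T.
  F.FTTT
  TFTTTT
Step 3: 9 trees catch fire, 8 burn out
  TFTF..
  F.FT..
  ...F..
  ....F.
  ...FTT
  F.FTTT
Step 4: 5 trees catch fire, 9 burn out
  F.F...
  ...F..
  ......
  ......
  ....FT
  ...FTT
Step 5: 2 trees catch fire, 5 burn out
  ......
  ......
  ......
  ......
  .....F
  ....FT
Step 6: 1 trees catch fire, 2 burn out
  ......
  ......
  ......
  ......
  ......
  .....F

......
......
......
......
......
.....F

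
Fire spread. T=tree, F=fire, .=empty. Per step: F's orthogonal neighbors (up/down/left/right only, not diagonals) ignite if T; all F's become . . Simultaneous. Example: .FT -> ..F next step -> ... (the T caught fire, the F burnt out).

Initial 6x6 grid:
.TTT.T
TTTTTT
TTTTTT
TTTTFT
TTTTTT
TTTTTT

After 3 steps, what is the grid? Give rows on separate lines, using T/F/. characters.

Step 1: 4 trees catch fire, 1 burn out
  .TTT.T
  TTTTTT
  TTTTFT
  TTTF.F
  TTTTFT
  TTTTTT
Step 2: 7 trees catch fire, 4 burn out
  .TTT.T
  TTTTFT
  TTTF.F
  TTF...
  TTTF.F
  TTTTFT
Step 3: 7 trees catch fire, 7 burn out
  .TTT.T
  TTTF.F
  TTF...
  TF....
  TTF...
  TTTF.F

.TTT.T
TTTF.F
TTF...
TF....
TTF...
TTTF.F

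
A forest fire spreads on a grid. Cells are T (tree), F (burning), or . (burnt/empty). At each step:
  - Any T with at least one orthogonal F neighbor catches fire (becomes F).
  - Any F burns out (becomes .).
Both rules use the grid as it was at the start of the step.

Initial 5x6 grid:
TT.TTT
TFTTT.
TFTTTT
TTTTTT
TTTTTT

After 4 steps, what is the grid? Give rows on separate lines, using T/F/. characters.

Step 1: 6 trees catch fire, 2 burn out
  TF.TTT
  F.FTT.
  F.FTTT
  TFTTTT
  TTTTTT
Step 2: 6 trees catch fire, 6 burn out
  F..TTT
  ...FT.
  ...FTT
  F.FTTT
  TFTTTT
Step 3: 6 trees catch fire, 6 burn out
  ...FTT
  ....F.
  ....FT
  ...FTT
  F.FTTT
Step 4: 4 trees catch fire, 6 burn out
  ....FT
  ......
  .....F
  ....FT
  ...FTT

....FT
......
.....F
....FT
...FTT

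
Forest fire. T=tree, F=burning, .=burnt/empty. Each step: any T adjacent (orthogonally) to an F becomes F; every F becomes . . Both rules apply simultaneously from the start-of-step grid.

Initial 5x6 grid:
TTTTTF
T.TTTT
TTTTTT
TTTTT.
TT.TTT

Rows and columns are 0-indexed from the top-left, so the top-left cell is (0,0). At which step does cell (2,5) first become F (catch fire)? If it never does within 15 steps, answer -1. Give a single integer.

Step 1: cell (2,5)='T' (+2 fires, +1 burnt)
Step 2: cell (2,5)='F' (+3 fires, +2 burnt)
  -> target ignites at step 2
Step 3: cell (2,5)='.' (+3 fires, +3 burnt)
Step 4: cell (2,5)='.' (+4 fires, +3 burnt)
Step 5: cell (2,5)='.' (+4 fires, +4 burnt)
Step 6: cell (2,5)='.' (+5 fires, +4 burnt)
Step 7: cell (2,5)='.' (+2 fires, +5 burnt)
Step 8: cell (2,5)='.' (+2 fires, +2 burnt)
Step 9: cell (2,5)='.' (+1 fires, +2 burnt)
Step 10: cell (2,5)='.' (+0 fires, +1 burnt)
  fire out at step 10

2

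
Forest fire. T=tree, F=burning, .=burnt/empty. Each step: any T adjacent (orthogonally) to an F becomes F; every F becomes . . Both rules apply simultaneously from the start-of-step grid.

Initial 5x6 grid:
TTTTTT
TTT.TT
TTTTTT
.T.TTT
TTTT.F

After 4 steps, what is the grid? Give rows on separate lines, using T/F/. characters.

Step 1: 1 trees catch fire, 1 burn out
  TTTTTT
  TTT.TT
  TTTTTT
  .T.TTF
  TTTT..
Step 2: 2 trees catch fire, 1 burn out
  TTTTTT
  TTT.TT
  TTTTTF
  .T.TF.
  TTTT..
Step 3: 3 trees catch fire, 2 burn out
  TTTTTT
  TTT.TF
  TTTTF.
  .T.F..
  TTTT..
Step 4: 4 trees catch fire, 3 burn out
  TTTTTF
  TTT.F.
  TTTF..
  .T....
  TTTF..

TTTTTF
TTT.F.
TTTF..
.T....
TTTF..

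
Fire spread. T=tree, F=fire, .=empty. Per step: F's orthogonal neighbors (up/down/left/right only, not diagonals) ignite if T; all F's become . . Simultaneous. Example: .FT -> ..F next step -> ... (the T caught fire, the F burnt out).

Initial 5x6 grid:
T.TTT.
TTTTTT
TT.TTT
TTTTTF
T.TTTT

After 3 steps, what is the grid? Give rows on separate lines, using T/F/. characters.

Step 1: 3 trees catch fire, 1 burn out
  T.TTT.
  TTTTTT
  TT.TTF
  TTTTF.
  T.TTTF
Step 2: 4 trees catch fire, 3 burn out
  T.TTT.
  TTTTTF
  TT.TF.
  TTTF..
  T.TTF.
Step 3: 4 trees catch fire, 4 burn out
  T.TTT.
  TTTTF.
  TT.F..
  TTF...
  T.TF..

T.TTT.
TTTTF.
TT.F..
TTF...
T.TF..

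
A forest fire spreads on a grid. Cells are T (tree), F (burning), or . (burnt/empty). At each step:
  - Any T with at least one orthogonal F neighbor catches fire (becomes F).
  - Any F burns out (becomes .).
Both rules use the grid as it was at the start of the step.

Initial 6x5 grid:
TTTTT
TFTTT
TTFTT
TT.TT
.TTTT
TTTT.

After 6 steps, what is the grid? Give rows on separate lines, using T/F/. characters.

Step 1: 5 trees catch fire, 2 burn out
  TFTTT
  F.FTT
  TF.FT
  TT.TT
  .TTTT
  TTTT.
Step 2: 7 trees catch fire, 5 burn out
  F.FTT
  ...FT
  F...F
  TF.FT
  .TTTT
  TTTT.
Step 3: 6 trees catch fire, 7 burn out
  ...FT
  ....F
  .....
  F...F
  .FTFT
  TTTT.
Step 4: 5 trees catch fire, 6 burn out
  ....F
  .....
  .....
  .....
  ..F.F
  TFTF.
Step 5: 2 trees catch fire, 5 burn out
  .....
  .....
  .....
  .....
  .....
  F.F..
Step 6: 0 trees catch fire, 2 burn out
  .....
  .....
  .....
  .....
  .....
  .....

.....
.....
.....
.....
.....
.....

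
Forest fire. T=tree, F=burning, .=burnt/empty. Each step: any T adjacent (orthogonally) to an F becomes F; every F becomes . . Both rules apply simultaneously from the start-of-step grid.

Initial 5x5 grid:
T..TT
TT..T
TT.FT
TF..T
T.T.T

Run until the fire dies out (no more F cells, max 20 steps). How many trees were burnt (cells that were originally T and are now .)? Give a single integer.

Answer: 13

Derivation:
Step 1: +3 fires, +2 burnt (F count now 3)
Step 2: +5 fires, +3 burnt (F count now 5)
Step 3: +3 fires, +5 burnt (F count now 3)
Step 4: +2 fires, +3 burnt (F count now 2)
Step 5: +0 fires, +2 burnt (F count now 0)
Fire out after step 5
Initially T: 14, now '.': 24
Total burnt (originally-T cells now '.'): 13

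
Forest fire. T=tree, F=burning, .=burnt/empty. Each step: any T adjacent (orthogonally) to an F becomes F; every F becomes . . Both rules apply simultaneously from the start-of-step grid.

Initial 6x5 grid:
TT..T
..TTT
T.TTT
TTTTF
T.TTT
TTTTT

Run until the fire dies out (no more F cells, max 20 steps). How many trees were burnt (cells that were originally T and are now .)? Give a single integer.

Answer: 21

Derivation:
Step 1: +3 fires, +1 burnt (F count now 3)
Step 2: +5 fires, +3 burnt (F count now 5)
Step 3: +6 fires, +5 burnt (F count now 6)
Step 4: +3 fires, +6 burnt (F count now 3)
Step 5: +3 fires, +3 burnt (F count now 3)
Step 6: +1 fires, +3 burnt (F count now 1)
Step 7: +0 fires, +1 burnt (F count now 0)
Fire out after step 7
Initially T: 23, now '.': 28
Total burnt (originally-T cells now '.'): 21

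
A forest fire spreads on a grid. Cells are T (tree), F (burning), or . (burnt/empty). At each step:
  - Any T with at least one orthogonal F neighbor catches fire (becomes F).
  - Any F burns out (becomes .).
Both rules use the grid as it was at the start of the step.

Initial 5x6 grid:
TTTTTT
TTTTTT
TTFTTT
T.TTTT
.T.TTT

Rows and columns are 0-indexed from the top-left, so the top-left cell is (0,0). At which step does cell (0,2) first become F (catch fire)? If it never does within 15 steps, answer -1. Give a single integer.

Step 1: cell (0,2)='T' (+4 fires, +1 burnt)
Step 2: cell (0,2)='F' (+6 fires, +4 burnt)
  -> target ignites at step 2
Step 3: cell (0,2)='.' (+8 fires, +6 burnt)
Step 4: cell (0,2)='.' (+5 fires, +8 burnt)
Step 5: cell (0,2)='.' (+2 fires, +5 burnt)
Step 6: cell (0,2)='.' (+0 fires, +2 burnt)
  fire out at step 6

2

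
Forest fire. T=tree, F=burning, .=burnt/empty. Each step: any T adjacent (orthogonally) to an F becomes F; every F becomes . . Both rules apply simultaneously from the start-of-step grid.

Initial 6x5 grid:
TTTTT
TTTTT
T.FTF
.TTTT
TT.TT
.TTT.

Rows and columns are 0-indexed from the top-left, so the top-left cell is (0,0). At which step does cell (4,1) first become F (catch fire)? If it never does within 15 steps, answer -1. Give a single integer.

Step 1: cell (4,1)='T' (+5 fires, +2 burnt)
Step 2: cell (4,1)='T' (+7 fires, +5 burnt)
Step 3: cell (4,1)='F' (+5 fires, +7 burnt)
  -> target ignites at step 3
Step 4: cell (4,1)='.' (+5 fires, +5 burnt)
Step 5: cell (4,1)='.' (+1 fires, +5 burnt)
Step 6: cell (4,1)='.' (+0 fires, +1 burnt)
  fire out at step 6

3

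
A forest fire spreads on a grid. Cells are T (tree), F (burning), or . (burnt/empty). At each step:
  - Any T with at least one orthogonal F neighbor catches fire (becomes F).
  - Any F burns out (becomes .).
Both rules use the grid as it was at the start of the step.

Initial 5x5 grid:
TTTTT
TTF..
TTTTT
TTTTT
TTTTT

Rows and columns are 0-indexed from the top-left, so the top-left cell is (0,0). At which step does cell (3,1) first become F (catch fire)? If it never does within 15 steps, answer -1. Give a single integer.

Step 1: cell (3,1)='T' (+3 fires, +1 burnt)
Step 2: cell (3,1)='T' (+6 fires, +3 burnt)
Step 3: cell (3,1)='F' (+7 fires, +6 burnt)
  -> target ignites at step 3
Step 4: cell (3,1)='.' (+4 fires, +7 burnt)
Step 5: cell (3,1)='.' (+2 fires, +4 burnt)
Step 6: cell (3,1)='.' (+0 fires, +2 burnt)
  fire out at step 6

3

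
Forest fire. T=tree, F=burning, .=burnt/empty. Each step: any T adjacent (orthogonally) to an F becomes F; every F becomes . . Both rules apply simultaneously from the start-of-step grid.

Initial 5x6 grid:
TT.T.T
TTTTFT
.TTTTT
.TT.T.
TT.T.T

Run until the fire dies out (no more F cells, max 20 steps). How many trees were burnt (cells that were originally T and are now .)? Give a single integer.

Answer: 19

Derivation:
Step 1: +3 fires, +1 burnt (F count now 3)
Step 2: +6 fires, +3 burnt (F count now 6)
Step 3: +2 fires, +6 burnt (F count now 2)
Step 4: +4 fires, +2 burnt (F count now 4)
Step 5: +2 fires, +4 burnt (F count now 2)
Step 6: +1 fires, +2 burnt (F count now 1)
Step 7: +1 fires, +1 burnt (F count now 1)
Step 8: +0 fires, +1 burnt (F count now 0)
Fire out after step 8
Initially T: 21, now '.': 28
Total burnt (originally-T cells now '.'): 19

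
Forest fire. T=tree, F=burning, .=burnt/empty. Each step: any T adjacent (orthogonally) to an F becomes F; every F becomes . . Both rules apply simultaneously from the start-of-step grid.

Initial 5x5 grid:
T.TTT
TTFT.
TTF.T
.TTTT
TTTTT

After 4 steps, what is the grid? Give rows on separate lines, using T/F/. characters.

Step 1: 5 trees catch fire, 2 burn out
  T.FTT
  TF.F.
  TF..T
  .TFTT
  TTTTT
Step 2: 6 trees catch fire, 5 burn out
  T..FT
  F....
  F...T
  .F.FT
  TTFTT
Step 3: 5 trees catch fire, 6 burn out
  F...F
  .....
  ....T
  ....F
  TF.FT
Step 4: 3 trees catch fire, 5 burn out
  .....
  .....
  ....F
  .....
  F...F

.....
.....
....F
.....
F...F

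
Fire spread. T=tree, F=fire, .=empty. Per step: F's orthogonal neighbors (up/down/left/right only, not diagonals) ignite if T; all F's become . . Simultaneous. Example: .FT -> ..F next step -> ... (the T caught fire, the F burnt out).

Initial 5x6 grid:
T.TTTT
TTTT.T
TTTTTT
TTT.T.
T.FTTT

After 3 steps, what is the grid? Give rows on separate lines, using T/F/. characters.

Step 1: 2 trees catch fire, 1 burn out
  T.TTTT
  TTTT.T
  TTTTTT
  TTF.T.
  T..FTT
Step 2: 3 trees catch fire, 2 burn out
  T.TTTT
  TTTT.T
  TTFTTT
  TF..T.
  T...FT
Step 3: 6 trees catch fire, 3 burn out
  T.TTTT
  TTFT.T
  TF.FTT
  F...F.
  T....F

T.TTTT
TTFT.T
TF.FTT
F...F.
T....F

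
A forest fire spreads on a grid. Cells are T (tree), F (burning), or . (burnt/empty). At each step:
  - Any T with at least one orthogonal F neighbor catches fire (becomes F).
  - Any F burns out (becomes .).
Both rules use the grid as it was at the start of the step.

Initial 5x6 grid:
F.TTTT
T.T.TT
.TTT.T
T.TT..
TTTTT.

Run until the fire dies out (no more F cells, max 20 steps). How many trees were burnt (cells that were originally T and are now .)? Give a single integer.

Step 1: +1 fires, +1 burnt (F count now 1)
Step 2: +0 fires, +1 burnt (F count now 0)
Fire out after step 2
Initially T: 20, now '.': 11
Total burnt (originally-T cells now '.'): 1

Answer: 1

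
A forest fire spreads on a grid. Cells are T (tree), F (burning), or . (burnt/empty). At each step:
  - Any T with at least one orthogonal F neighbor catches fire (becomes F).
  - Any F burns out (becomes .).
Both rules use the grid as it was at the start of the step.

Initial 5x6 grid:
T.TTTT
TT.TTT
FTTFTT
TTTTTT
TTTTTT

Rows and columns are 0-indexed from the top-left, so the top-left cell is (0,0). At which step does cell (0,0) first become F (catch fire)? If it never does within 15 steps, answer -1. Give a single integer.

Step 1: cell (0,0)='T' (+7 fires, +2 burnt)
Step 2: cell (0,0)='F' (+10 fires, +7 burnt)
  -> target ignites at step 2
Step 3: cell (0,0)='.' (+7 fires, +10 burnt)
Step 4: cell (0,0)='.' (+2 fires, +7 burnt)
Step 5: cell (0,0)='.' (+0 fires, +2 burnt)
  fire out at step 5

2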